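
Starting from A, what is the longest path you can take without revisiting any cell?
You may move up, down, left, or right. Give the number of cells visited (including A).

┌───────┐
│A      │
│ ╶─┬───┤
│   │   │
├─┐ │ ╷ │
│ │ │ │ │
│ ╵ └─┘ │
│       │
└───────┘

Finding longest simple path using DFS:
Start: (0, 0)
Longest path visits 11 cells
Path: A → down → right → down → down → right → right → up → up → left → down

Solution:

┌───────┐
│A      │
│ ╶─┬───┤
│↳ ↓│↓ ↰│
├─┐ │ ╷ │
│ │↓│B│↑│
│ ╵ └─┘ │
│  ↳ → ↑│
└───────┘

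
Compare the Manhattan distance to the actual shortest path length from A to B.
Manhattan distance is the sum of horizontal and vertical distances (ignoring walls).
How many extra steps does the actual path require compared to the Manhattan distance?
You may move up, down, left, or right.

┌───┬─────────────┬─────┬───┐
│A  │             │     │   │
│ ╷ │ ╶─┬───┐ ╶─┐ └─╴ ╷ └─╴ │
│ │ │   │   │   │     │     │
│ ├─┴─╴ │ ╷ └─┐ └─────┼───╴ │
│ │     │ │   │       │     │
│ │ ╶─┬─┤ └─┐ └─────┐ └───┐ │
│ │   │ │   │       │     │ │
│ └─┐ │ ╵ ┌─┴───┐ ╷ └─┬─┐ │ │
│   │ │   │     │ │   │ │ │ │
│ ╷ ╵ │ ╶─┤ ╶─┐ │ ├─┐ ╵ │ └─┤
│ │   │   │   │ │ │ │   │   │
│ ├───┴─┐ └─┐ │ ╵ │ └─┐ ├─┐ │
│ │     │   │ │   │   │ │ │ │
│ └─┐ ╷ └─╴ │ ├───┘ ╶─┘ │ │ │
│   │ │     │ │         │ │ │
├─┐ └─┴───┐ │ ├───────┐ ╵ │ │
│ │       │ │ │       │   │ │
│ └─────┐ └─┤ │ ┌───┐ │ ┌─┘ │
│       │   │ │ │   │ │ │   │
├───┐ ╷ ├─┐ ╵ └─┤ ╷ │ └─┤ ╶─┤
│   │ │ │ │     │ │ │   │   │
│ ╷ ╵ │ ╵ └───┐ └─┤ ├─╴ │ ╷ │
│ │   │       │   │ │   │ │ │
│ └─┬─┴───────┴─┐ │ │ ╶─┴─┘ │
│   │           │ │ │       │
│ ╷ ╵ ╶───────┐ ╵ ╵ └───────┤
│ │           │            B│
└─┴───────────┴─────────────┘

Manhattan distance: |13 - 0| + |13 - 0| = 26
Actual path length: 26
Extra steps: 26 - 26 = 0

Solution:

┌───┬─────────────┬─────┬───┐
│A  │             │     │   │
│ ╷ │ ╶─┬───┐ ╶─┐ └─╴ ╷ └─╴ │
│↓│ │   │   │   │     │     │
│ ├─┴─╴ │ ╷ └─┐ └─────┼───╴ │
│↓│     │ │   │       │     │
│ │ ╶─┬─┤ └─┐ └─────┐ └───┐ │
│↓│   │ │   │       │     │ │
│ └─┐ │ ╵ ┌─┴───┐ ╷ └─┬─┐ │ │
│↓  │ │   │     │ │   │ │ │ │
│ ╷ ╵ │ ╶─┤ ╶─┐ │ ├─┐ ╵ │ └─┤
│↓│   │   │   │ │ │ │   │   │
│ ├───┴─┐ └─┐ │ ╵ │ └─┐ ├─┐ │
│↓│     │   │ │   │   │ │ │ │
│ └─┐ ╷ └─╴ │ ├───┘ ╶─┘ │ │ │
│↳ ↓│ │     │ │         │ │ │
├─┐ └─┴───┐ │ ├───────┐ ╵ │ │
│ │↳ → → ↓│ │ │       │   │ │
│ └─────┐ └─┤ │ ┌───┐ │ ┌─┘ │
│       │↳ ↓│ │ │   │ │ │   │
├───┐ ╷ ├─┐ ╵ └─┤ ╷ │ └─┤ ╶─┤
│   │ │ │ │↳ → ↓│ │ │   │   │
│ ╷ ╵ │ ╵ └───┐ └─┤ ├─╴ │ ╷ │
│ │   │       │↳ ↓│ │   │ │ │
│ └─┬─┴───────┴─┐ │ │ ╶─┴─┘ │
│   │           │↓│ │       │
│ ╷ ╵ ╶───────┐ ╵ ╵ └───────┤
│ │           │  ↳ → → → → B│
└─┴───────────┴─────────────┘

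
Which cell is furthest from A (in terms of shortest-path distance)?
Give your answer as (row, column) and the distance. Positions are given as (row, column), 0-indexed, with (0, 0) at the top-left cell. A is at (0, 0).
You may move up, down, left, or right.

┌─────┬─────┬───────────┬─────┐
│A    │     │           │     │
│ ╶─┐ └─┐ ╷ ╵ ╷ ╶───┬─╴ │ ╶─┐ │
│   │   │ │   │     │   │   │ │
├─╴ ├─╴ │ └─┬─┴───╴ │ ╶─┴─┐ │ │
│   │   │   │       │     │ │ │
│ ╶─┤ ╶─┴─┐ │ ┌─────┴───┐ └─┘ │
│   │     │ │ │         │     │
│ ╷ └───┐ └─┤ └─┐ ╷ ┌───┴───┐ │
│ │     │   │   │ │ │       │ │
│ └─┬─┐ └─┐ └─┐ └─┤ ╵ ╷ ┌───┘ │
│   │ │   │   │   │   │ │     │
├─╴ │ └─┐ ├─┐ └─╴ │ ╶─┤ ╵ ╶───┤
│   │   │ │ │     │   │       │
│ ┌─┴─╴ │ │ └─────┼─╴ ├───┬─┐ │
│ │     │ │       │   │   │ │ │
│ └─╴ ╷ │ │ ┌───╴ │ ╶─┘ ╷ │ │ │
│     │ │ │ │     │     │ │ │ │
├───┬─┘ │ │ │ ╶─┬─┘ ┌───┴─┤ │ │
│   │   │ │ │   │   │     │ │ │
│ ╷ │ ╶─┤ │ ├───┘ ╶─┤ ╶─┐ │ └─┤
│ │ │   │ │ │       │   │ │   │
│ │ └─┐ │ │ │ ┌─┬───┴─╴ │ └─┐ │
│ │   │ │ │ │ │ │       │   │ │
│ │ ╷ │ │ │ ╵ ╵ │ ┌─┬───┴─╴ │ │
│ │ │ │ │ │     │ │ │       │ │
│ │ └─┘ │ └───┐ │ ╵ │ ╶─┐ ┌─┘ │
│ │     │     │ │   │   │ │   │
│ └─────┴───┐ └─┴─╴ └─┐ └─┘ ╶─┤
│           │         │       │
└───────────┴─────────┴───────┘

Computing BFS distances from A to all cells:
Furthest cell: (9, 7)
Distance: 78 steps

Path from A to the furthest cell:

┌─────┬─────┬───────────┬─────┐
│A → ↓│     │  ↱ → → → ↓│     │
│ ╶─┐ └─┐ ╷ ╵ ╷ ╶───┬─╴ │ ╶─┐ │
│   │↳ ↓│ │   │↑ ← ↰│↓ ↲│   │ │
├─╴ ├─╴ │ └─┬─┴───╴ │ ╶─┴─┐ │ │
│   │↓ ↲│   │↱ → → ↑│↳ → ↓│ │ │
│ ╶─┤ ╶─┴─┐ │ ┌─────┴───┐ └─┘ │
│   │↳ → ↓│ │↑│         │↳ → ↓│
│ ╷ └───┐ └─┤ └─┐ ╷ ┌───┴───┐ │
│ │     │↳ ↓│↑ ↰│ │ │↓ ↰    │↓│
│ └─┬─┐ └─┐ └─┐ └─┤ ╵ ╷ ┌───┘ │
│   │ │   │↳ ↓│↑ ↰│↓ ↲│↑│↓ ← ↲│
├─╴ │ └─┐ ├─┐ └─╴ │ ╶─┤ ╵ ╶───┤
│   │   │ │ │↳ → ↑│↳ ↓│↑ ↲    │
│ ┌─┴─╴ │ │ └─────┼─╴ ├───┬─┐ │
│ │     │ │↱ → → ↓│↓ ↲│   │ │ │
│ └─╴ ╷ │ │ ┌───╴ │ ╶─┘ ╷ │ │ │
│     │ │ │↑│↓ ← ↲│↓    │ │ │ │
├───┬─┘ │ │ │ ╶─┬─┘ ┌───┴─┤ │ │
│   │   │ │↑│↳ B│↓ ↲│     │ │ │
│ ╷ │ ╶─┤ │ ├───┘ ╶─┤ ╶─┐ │ └─┤
│ │ │   │ │↑│↓ ← ↲  │   │ │   │
│ │ └─┐ │ │ │ ┌─┬───┴─╴ │ └─┐ │
│ │   │ │ │↑│↓│ │       │   │ │
│ │ ╷ │ │ │ ╵ ╵ │ ┌─┬───┴─╴ │ │
│ │ │ │ │ │↑ ↲  │ │ │       │ │
│ │ └─┘ │ └───┐ │ ╵ │ ╶─┐ ┌─┘ │
│ │     │     │ │   │   │ │   │
│ └─────┴───┐ └─┴─╴ └─┐ └─┘ ╶─┤
│           │         │       │
└───────────┴─────────┴───────┘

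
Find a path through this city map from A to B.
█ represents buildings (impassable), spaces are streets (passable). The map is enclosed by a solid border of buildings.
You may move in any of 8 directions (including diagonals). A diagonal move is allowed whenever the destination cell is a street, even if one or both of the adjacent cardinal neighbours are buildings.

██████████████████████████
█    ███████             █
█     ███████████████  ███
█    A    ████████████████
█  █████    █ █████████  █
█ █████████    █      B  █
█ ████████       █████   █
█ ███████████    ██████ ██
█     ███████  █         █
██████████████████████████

Finding the shortest path from A to B:
Movement: 8-directional
Path length: 17 steps
Directions: right → right → right → right → down-right → right → down-right → right → right → down-right → right → up-right → right → right → right → right → right

Solution:

██████████████████████████
█    ███████             █
█     ███████████████  ███
█    A→→→↘████████████████
█  █████  →↘█ █████████  █
█ █████████ →→↘█ →→→→→B  █
█ ████████     →↗█████   █
█ ███████████    ██████ ██
█     ███████  █         █
██████████████████████████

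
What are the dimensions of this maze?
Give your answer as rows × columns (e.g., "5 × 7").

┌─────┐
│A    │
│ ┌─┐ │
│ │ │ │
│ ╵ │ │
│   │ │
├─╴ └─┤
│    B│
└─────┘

Counting the maze dimensions:
Rows (vertical): 4
Columns (horizontal): 3
Dimensions: 4 × 3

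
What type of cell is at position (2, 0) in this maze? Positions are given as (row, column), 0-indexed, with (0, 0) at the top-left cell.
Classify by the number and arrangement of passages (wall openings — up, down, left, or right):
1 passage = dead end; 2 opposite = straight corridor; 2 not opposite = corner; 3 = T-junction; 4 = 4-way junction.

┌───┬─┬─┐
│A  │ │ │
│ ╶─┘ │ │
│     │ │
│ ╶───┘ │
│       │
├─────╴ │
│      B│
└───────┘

Checking cell at (2, 0):
Number of passages: 2
Cell type: corner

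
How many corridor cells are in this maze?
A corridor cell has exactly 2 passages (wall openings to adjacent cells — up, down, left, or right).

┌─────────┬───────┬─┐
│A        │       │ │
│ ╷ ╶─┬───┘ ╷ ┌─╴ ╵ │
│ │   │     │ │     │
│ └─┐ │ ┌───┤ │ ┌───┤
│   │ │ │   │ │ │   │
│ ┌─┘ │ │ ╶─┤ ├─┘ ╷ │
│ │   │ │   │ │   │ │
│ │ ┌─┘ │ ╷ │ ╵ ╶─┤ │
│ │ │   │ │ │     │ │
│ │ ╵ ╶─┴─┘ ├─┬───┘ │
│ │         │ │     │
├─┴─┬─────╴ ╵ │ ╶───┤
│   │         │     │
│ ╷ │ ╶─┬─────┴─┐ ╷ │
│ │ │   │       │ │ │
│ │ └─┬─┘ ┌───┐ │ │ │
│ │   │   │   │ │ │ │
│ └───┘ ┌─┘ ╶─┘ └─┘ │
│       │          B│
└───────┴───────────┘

Counting cells with exactly 2 passages:
Total corridor cells: 74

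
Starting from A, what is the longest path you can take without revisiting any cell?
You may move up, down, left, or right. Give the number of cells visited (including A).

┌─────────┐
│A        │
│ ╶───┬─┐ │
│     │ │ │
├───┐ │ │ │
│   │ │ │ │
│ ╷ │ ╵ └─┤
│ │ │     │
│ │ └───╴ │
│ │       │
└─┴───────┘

Finding longest simple path using DFS:
Start: (0, 0)
Longest path visits 17 cells
Path: A → down → right → right → down → down → right → right → down → left → left → left → up → up → left → down → down

Solution:

┌─────────┐
│A        │
│ ╶───┬─┐ │
│↳ → ↓│ │ │
├───┐ │ │ │
│↓ ↰│↓│ │ │
│ ╷ │ ╵ └─┤
│↓│↑│↳ → ↓│
│ │ └───╴ │
│B│↑ ← ← ↲│
└─┴───────┘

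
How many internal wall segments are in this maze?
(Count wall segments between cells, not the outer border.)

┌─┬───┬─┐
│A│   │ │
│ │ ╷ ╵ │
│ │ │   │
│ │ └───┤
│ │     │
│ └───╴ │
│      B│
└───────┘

Counting internal wall segments:
Total internal walls: 9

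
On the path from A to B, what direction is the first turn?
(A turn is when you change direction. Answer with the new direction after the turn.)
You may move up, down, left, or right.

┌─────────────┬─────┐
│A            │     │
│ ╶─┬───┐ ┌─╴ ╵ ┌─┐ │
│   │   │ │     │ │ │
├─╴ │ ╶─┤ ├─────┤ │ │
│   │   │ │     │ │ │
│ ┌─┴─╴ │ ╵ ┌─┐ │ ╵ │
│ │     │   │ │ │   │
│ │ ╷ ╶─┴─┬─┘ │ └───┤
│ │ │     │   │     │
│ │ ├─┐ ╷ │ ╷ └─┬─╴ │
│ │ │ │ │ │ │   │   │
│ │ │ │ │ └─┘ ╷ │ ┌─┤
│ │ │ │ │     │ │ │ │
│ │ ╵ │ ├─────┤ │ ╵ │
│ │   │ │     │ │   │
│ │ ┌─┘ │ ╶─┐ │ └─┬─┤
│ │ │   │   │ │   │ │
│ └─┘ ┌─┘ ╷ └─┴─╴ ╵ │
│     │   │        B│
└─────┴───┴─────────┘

Directions: down, right, down, left, down, down, down, down, down, down, down, right, right, up, right, up, up, up, up, right, down, down, right, right, up, right, down, down, down, right, down, right
First turn direction: right

Solution:

┌─────────────┬─────┐
│A            │     │
│ ╶─┬───┐ ┌─╴ ╵ ┌─┐ │
│↳ ↓│   │ │     │ │ │
├─╴ │ ╶─┤ ├─────┤ │ │
│↓ ↲│   │ │     │ │ │
│ ┌─┴─╴ │ ╵ ┌─┐ │ ╵ │
│↓│     │   │ │ │   │
│ │ ╷ ╶─┴─┬─┘ │ └───┤
│↓│ │  ↱ ↓│   │     │
│ │ ├─┐ ╷ │ ╷ └─┬─╴ │
│↓│ │ │↑│↓│ │↱ ↓│   │
│ │ │ │ │ └─┘ ╷ │ ┌─┤
│↓│ │ │↑│↳ → ↑│↓│ │ │
│ │ ╵ │ ├─────┤ │ ╵ │
│↓│   │↑│     │↓│   │
│ │ ┌─┘ │ ╶─┐ │ └─┬─┤
│↓│ │↱ ↑│   │ │↳ ↓│ │
│ └─┘ ┌─┘ ╷ └─┴─╴ ╵ │
│↳ → ↑│   │      ↳ B│
└─────┴───┴─────────┘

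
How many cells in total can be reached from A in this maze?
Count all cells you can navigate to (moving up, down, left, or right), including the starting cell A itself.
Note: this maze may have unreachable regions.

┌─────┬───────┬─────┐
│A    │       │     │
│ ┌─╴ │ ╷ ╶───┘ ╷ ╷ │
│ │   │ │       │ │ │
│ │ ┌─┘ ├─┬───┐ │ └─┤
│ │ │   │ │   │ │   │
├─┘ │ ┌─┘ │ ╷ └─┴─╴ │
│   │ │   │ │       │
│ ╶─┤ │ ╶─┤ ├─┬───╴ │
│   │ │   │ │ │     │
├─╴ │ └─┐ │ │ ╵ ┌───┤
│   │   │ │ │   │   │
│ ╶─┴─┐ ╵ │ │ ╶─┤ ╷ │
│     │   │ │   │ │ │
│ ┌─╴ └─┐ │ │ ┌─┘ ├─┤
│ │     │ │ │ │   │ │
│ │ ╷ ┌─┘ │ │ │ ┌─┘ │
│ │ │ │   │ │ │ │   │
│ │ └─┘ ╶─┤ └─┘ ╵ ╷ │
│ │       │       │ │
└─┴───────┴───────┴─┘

Using BFS/flood-fill to find all reachable cells from A:
Maze size: 10 × 10 = 100 total cells
All cells are reachable — the maze is fully connected.
Reachable cells: 100

Reachable region (· marks reachable cells):

┌─────┬───────┬─────┐
│A · ·│· · · ·│· · ·│
│ ┌─╴ │ ╷ ╶───┘ ╷ ╷ │
│·│· ·│·│· · · ·│·│·│
│ │ ┌─┘ ├─┬───┐ │ └─┤
│·│·│· ·│·│· ·│·│· ·│
├─┘ │ ┌─┘ │ ╷ └─┴─╴ │
│· ·│·│· ·│·│· · · ·│
│ ╶─┤ │ ╶─┤ ├─┬───╴ │
│· ·│·│· ·│·│·│· · ·│
├─╴ │ └─┐ │ │ ╵ ┌───┤
│· ·│· ·│·│·│· ·│· ·│
│ ╶─┴─┐ ╵ │ │ ╶─┤ ╷ │
│· · ·│· ·│·│· ·│·│·│
│ ┌─╴ └─┐ │ │ ┌─┘ ├─┤
│·│· · ·│·│·│·│· ·│·│
│ │ ╷ ┌─┘ │ │ │ ┌─┘ │
│·│·│·│· ·│·│·│·│· ·│
│ │ └─┘ ╶─┤ └─┘ ╵ ╷ │
│·│· · · ·│· · · ·│·│
└─┴───────┴───────┴─┘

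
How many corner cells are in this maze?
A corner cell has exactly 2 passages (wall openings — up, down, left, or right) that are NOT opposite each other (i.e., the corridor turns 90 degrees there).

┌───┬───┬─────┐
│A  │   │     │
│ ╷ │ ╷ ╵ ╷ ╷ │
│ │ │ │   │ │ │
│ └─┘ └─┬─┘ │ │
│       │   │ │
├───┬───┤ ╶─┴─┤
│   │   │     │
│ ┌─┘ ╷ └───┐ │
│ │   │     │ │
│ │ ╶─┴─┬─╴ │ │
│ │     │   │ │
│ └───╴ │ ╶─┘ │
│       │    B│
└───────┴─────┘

Counting corner cells (2 non-opposite passages):
Total corners: 28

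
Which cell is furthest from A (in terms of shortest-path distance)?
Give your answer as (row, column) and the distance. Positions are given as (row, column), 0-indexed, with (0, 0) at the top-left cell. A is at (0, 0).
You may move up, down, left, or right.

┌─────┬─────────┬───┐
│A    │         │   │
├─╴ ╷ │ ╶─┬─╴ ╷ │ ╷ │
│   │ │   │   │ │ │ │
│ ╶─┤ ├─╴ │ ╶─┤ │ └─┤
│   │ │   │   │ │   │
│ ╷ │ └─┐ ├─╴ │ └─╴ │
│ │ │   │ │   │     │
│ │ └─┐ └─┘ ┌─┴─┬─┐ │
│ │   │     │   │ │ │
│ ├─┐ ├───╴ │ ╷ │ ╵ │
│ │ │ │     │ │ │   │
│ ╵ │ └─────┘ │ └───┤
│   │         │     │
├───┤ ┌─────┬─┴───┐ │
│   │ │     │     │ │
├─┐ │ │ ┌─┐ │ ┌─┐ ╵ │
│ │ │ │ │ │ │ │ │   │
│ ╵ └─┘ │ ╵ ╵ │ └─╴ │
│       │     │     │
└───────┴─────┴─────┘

Computing BFS distances from A to all cells:
Furthest cell: (7, 0)
Distance: 41 steps

Path from A to the furthest cell:

┌─────┬─────────┬───┐
│A ↓  │         │   │
├─╴ ╷ │ ╶─┬─╴ ╷ │ ╷ │
│↓ ↲│ │   │   │ │ │ │
│ ╶─┤ ├─╴ │ ╶─┤ │ └─┤
│↳ ↓│ │   │   │ │   │
│ ╷ │ └─┐ ├─╴ │ └─╴ │
│ │↓│   │ │   │     │
│ │ └─┐ └─┘ ┌─┴─┬─┐ │
│ │↳ ↓│     │↱ ↓│ │ │
│ ├─┐ ├───╴ │ ╷ │ ╵ │
│ │ │↓│     │↑│↓│   │
│ ╵ │ └─────┘ │ └───┤
│   │↳ → → → ↑│↳ → ↓│
├───┤ ┌─────┬─┴───┐ │
│B ↰│ │↓ ← ↰│↓ ← ↰│↓│
├─┐ │ │ ┌─┐ │ ┌─┐ ╵ │
│ │↑│ │↓│ │↑│↓│ │↑ ↲│
│ ╵ └─┘ │ ╵ ╵ │ └─╴ │
│  ↑ ← ↲│  ↑ ↲│     │
└───────┴─────┴─────┘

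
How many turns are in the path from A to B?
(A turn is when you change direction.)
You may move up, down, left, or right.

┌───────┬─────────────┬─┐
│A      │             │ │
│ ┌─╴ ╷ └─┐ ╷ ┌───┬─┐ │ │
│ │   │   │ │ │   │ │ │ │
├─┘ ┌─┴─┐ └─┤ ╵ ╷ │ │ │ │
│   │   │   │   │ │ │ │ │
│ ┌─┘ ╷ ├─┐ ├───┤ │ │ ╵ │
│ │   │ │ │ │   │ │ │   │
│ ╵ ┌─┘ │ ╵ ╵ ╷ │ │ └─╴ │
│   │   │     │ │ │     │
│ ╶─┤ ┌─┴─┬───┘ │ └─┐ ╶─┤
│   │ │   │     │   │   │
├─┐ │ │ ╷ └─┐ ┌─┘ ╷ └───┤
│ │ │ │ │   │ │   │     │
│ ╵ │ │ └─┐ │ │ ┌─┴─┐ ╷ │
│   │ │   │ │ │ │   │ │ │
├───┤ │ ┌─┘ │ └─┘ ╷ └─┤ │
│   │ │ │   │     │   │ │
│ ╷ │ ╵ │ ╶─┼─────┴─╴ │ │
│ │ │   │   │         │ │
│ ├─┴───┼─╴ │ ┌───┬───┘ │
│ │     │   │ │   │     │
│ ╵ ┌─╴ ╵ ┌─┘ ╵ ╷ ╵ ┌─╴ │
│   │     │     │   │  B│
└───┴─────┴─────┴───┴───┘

Directions: right, right, right, down, right, down, right, down, down, right, up, right, down, down, left, down, down, down, right, right, up, right, down, right, down, left, left, left, left, down, down, right, up, right, down, right, up, right, right, down
Number of turns: 27

Solution:

┌───────┬─────────────┬─┐
│A → → ↓│             │ │
│ ┌─╴ ╷ └─┐ ╷ ┌───┬─┐ │ │
│ │   │↳ ↓│ │ │   │ │ │ │
├─┘ ┌─┴─┐ └─┤ ╵ ╷ │ │ │ │
│   │   │↳ ↓│   │ │ │ │ │
│ ┌─┘ ╷ ├─┐ ├───┤ │ │ ╵ │
│ │   │ │ │↓│↱ ↓│ │ │   │
│ ╵ ┌─┘ │ ╵ ╵ ╷ │ │ └─╴ │
│   │   │  ↳ ↑│↓│ │     │
│ ╶─┤ ┌─┴─┬───┘ │ └─┐ ╶─┤
│   │ │   │  ↓ ↲│   │   │
├─┐ │ │ ╷ └─┐ ┌─┘ ╷ └───┤
│ │ │ │ │   │↓│   │     │
│ ╵ │ │ └─┐ │ │ ┌─┴─┐ ╷ │
│   │ │   │ │↓│ │↱ ↓│ │ │
├───┤ │ ┌─┘ │ └─┘ ╷ └─┤ │
│   │ │ │   │↳ → ↑│↳ ↓│ │
│ ╷ │ ╵ │ ╶─┼─────┴─╴ │ │
│ │ │   │   │↓ ← ← ← ↲│ │
│ ├─┴───┼─╴ │ ┌───┬───┘ │
│ │     │   │↓│↱ ↓│↱ → ↓│
│ ╵ ┌─╴ ╵ ┌─┘ ╵ ╷ ╵ ┌─╴ │
│   │     │  ↳ ↑│↳ ↑│  B│
└───┴─────┴─────┴───┴───┘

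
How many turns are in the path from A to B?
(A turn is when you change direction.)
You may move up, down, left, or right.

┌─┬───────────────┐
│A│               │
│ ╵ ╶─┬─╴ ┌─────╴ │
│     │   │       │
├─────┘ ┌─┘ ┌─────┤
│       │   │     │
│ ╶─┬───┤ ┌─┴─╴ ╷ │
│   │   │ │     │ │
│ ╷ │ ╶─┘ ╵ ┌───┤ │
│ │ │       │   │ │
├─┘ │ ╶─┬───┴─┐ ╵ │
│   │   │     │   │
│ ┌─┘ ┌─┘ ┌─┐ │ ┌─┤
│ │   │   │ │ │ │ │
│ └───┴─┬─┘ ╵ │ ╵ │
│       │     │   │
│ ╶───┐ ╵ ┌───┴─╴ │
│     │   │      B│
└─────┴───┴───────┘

Directions: down, right, up, right, right, right, right, right, right, right, down, left, left, left, down, left, down, down, right, up, right, right, up, right, down, down, down, left, down, down, right, down
Number of turns: 18

Solution:

┌─┬───────────────┐
│A│↱ → → → → → → ↓│
│ ╵ ╶─┬─╴ ┌─────╴ │
│↳ ↑  │   │↓ ← ← ↲│
├─────┘ ┌─┘ ┌─────┤
│       │↓ ↲│  ↱ ↓│
│ ╶─┬───┤ ┌─┴─╴ ╷ │
│   │   │↓│↱ → ↑│↓│
│ ╷ │ ╶─┘ ╵ ┌───┤ │
│ │ │    ↳ ↑│   │↓│
├─┘ │ ╶─┬───┴─┐ ╵ │
│   │   │     │↓ ↲│
│ ┌─┘ ┌─┘ ┌─┐ │ ┌─┤
│ │   │   │ │ │↓│ │
│ └───┴─┬─┘ ╵ │ ╵ │
│       │     │↳ ↓│
│ ╶───┐ ╵ ┌───┴─╴ │
│     │   │      B│
└─────┴───┴───────┘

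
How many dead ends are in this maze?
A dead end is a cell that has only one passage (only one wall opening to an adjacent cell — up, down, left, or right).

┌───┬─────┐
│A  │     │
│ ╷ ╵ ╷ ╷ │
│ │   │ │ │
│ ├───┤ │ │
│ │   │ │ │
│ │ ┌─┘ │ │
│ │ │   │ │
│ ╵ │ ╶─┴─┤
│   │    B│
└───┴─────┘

Checking each cell for number of passages:

Dead ends found at positions:
  (2, 2)
  (3, 4)
  (4, 4)
Total dead ends: 3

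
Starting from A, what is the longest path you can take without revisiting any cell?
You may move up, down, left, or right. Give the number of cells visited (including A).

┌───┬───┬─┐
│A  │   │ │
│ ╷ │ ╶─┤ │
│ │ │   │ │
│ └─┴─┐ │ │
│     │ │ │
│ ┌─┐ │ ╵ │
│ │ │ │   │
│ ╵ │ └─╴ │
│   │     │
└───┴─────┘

Finding longest simple path using DFS:
Start: (0, 0)
Longest path visits 16 cells
Path: A → down → down → right → right → down → down → right → right → up → left → up → up → left → up → right

Solution:

┌───┬───┬─┐
│A  │↱ B│ │
│ ╷ │ ╶─┤ │
│↓│ │↑ ↰│ │
│ └─┴─┐ │ │
│↳ → ↓│↑│ │
│ ┌─┐ │ ╵ │
│ │ │↓│↑ ↰│
│ ╵ │ └─╴ │
│   │↳ → ↑│
└───┴─────┘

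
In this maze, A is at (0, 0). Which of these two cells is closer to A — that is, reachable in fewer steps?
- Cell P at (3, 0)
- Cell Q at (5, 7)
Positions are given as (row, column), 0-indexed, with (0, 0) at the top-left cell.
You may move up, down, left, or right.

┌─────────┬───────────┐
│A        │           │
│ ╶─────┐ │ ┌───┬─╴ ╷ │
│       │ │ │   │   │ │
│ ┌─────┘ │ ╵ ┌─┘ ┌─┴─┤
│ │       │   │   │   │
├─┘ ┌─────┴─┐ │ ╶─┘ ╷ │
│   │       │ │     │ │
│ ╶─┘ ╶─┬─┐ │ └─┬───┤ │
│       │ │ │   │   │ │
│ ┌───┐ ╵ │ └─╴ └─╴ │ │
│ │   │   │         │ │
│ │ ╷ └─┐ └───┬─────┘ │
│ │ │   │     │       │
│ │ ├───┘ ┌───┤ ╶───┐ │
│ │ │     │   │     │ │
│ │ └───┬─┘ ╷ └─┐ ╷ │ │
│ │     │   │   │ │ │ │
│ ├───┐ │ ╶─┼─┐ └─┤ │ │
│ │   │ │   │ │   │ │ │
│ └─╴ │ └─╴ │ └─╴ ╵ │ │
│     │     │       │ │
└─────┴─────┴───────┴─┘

Shortest path A → P at (3, 0): 11 steps
Shortest path A → Q at (5, 7): 22 steps

P is closer (11 steps vs 22 steps).

Path to P:

┌─────────┬───────────┐
│A → → → ↓│           │
│ ╶─────┐ │ ┌───┬─╴ ╷ │
│       │↓│ │   │   │ │
│ ┌─────┘ │ ╵ ┌─┘ ┌─┴─┤
│ │↓ ← ← ↲│   │   │   │
├─┘ ┌─────┴─┐ │ ╶─┘ ╷ │
│P ↲│       │ │     │ │
│ ╶─┘ ╶─┬─┐ │ └─┬───┤ │
│       │ │ │   │   │ │
│ ┌───┐ ╵ │ └─╴ └─╴ │ │
│ │   │   │         │ │
│ │ ╷ └─┐ └───┬─────┘ │
│ │ │   │     │       │
│ │ ├───┘ ┌───┤ ╶───┐ │
│ │ │     │   │     │ │
│ │ └───┬─┘ ╷ └─┐ ╷ │ │
│ │     │   │   │ │ │ │
│ ├───┐ │ ╶─┼─┐ └─┤ │ │
│ │   │ │   │ │   │ │ │
│ └─╴ │ └─╴ │ └─╴ ╵ │ │
│     │     │       │ │
└─────┴─────┴───────┴─┘

Path to Q:

┌─────────┬───────────┐
│A → → → ↓│           │
│ ╶─────┐ │ ┌───┬─╴ ╷ │
│       │↓│ │   │   │ │
│ ┌─────┘ │ ╵ ┌─┘ ┌─┴─┤
│ │↓ ← ← ↲│   │   │   │
├─┘ ┌─────┴─┐ │ ╶─┘ ╷ │
│↓ ↲│↱ → → ↓│ │     │ │
│ ╶─┘ ╶─┬─┐ │ └─┬───┤ │
│↳ → ↑  │ │↓│   │   │ │
│ ┌───┐ ╵ │ └─╴ └─╴ │ │
│ │   │   │↳ → Q    │ │
│ │ ╷ └─┐ └───┬─────┘ │
│ │ │   │     │       │
│ │ ├───┘ ┌───┤ ╶───┐ │
│ │ │     │   │     │ │
│ │ └───┬─┘ ╷ └─┐ ╷ │ │
│ │     │   │   │ │ │ │
│ ├───┐ │ ╶─┼─┐ └─┤ │ │
│ │   │ │   │ │   │ │ │
│ └─╴ │ └─╴ │ └─╴ ╵ │ │
│     │     │       │ │
└─────┴─────┴───────┴─┘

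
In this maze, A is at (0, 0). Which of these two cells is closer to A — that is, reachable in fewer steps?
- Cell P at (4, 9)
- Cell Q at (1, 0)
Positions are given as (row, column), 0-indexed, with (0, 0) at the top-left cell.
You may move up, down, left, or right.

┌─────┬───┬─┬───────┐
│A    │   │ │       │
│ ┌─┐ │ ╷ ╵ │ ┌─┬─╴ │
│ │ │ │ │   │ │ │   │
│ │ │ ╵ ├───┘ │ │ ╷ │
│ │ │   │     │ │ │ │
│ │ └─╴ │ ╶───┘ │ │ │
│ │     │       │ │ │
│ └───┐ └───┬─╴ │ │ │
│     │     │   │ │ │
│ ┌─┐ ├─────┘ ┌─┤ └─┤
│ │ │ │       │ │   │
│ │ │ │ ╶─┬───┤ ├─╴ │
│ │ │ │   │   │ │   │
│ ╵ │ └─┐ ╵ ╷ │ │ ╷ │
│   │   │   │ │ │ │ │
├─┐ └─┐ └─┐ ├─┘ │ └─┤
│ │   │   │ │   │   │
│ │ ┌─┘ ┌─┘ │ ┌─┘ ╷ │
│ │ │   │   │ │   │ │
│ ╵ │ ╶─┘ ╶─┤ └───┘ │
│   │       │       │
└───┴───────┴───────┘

Shortest path A → P at (4, 9): 45 steps
Shortest path A → Q at (1, 0): 1 steps

Q is closer (1 steps vs 45 steps).

Path to P:

┌─────┬───┬─┬───────┐
│A    │   │ │↱ → → ↓│
│ ┌─┐ │ ╷ ╵ │ ┌─┬─╴ │
│↓│ │ │ │   │↑│ │  ↓│
│ │ │ ╵ ├───┘ │ │ ╷ │
│↓│ │   │↱ → ↑│ │ │↓│
│ │ └─╴ │ ╶───┘ │ │ │
│↓│     │↑ ← ← ↰│ │↓│
│ └───┐ └───┬─╴ │ │ │
│↳ → ↓│     │↱ ↑│ │P│
│ ┌─┐ ├─────┘ ┌─┤ └─┤
│ │ │↓│↱ → → ↑│ │   │
│ │ │ │ ╶─┬───┤ ├─╴ │
│ │ │↓│↑ ↰│   │ │   │
│ ╵ │ └─┐ ╵ ╷ │ │ ╷ │
│   │↳ ↓│↑ ↰│ │ │ │ │
├─┐ └─┐ └─┐ ├─┘ │ └─┤
│ │   │↓  │↑│   │   │
│ │ ┌─┘ ┌─┘ │ ┌─┘ ╷ │
│ │ │↓ ↲│↱ ↑│ │   │ │
│ ╵ │ ╶─┘ ╶─┤ └───┘ │
│   │↳ → ↑  │       │
└───┴───────┴───────┘

Path to Q:

┌─────┬───┬─┬───────┐
│A    │   │ │       │
│ ┌─┐ │ ╷ ╵ │ ┌─┬─╴ │
│Q│ │ │ │   │ │ │   │
│ │ │ ╵ ├───┘ │ │ ╷ │
│ │ │   │     │ │ │ │
│ │ └─╴ │ ╶───┘ │ │ │
│ │     │       │ │ │
│ └───┐ └───┬─╴ │ │ │
│     │     │   │ │ │
│ ┌─┐ ├─────┘ ┌─┤ └─┤
│ │ │ │       │ │   │
│ │ │ │ ╶─┬───┤ ├─╴ │
│ │ │ │   │   │ │   │
│ ╵ │ └─┐ ╵ ╷ │ │ ╷ │
│   │   │   │ │ │ │ │
├─┐ └─┐ └─┐ ├─┘ │ └─┤
│ │   │   │ │   │   │
│ │ ┌─┘ ┌─┘ │ ┌─┘ ╷ │
│ │ │   │   │ │   │ │
│ ╵ │ ╶─┘ ╶─┤ └───┘ │
│   │       │       │
└───┴───────┴───────┘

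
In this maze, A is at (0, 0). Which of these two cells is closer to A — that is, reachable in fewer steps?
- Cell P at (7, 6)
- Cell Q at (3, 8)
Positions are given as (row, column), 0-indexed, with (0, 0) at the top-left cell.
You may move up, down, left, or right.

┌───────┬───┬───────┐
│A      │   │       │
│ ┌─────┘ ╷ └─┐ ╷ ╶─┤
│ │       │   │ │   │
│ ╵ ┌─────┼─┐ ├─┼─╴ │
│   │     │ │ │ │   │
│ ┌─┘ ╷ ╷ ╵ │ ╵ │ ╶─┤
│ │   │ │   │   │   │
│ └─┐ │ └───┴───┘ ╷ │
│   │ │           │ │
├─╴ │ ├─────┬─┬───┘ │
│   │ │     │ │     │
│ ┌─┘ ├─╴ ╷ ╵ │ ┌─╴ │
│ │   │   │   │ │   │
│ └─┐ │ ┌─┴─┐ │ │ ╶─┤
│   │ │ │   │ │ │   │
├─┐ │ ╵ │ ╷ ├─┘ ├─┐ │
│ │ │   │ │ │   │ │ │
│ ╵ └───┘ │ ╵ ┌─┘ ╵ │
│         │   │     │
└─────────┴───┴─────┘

Shortest path A → P at (7, 6): 55 steps
Shortest path A → Q at (3, 8): 31 steps

Q is closer (31 steps vs 55 steps).

Path to P:

┌───────┬───┬───────┐
│A      │   │       │
│ ┌─────┘ ╷ └─┐ ╷ ╶─┤
│↓│       │   │ │   │
│ ╵ ┌─────┼─┐ ├─┼─╴ │
│↓  │↓ ↰  │ │ │ │   │
│ ┌─┘ ╷ ╷ ╵ │ ╵ │ ╶─┤
│↓│  ↓│↑│   │   │↓ ↰│
│ └─┐ │ └───┴───┘ ╷ │
│↳ ↓│↓│↑ ← ← ← ← ↲│↑│
├─╴ │ ├─────┬─┬───┘ │
│↓ ↲│↓│  ↱ ↓│ │↱ → ↑│
│ ┌─┘ ├─╴ ╷ ╵ │ ┌─╴ │
│↓│  ↓│↱ ↑│↳ ↓│↑│   │
│ └─┐ │ ┌─┴─┐ │ │ ╶─┤
│↳ ↓│↓│↑│↱ ↓│P│↑│   │
├─┐ │ ╵ │ ╷ ├─┘ ├─┐ │
│ │↓│↳ ↑│↑│↓│↱ ↑│ │ │
│ ╵ └───┘ │ ╵ ┌─┘ ╵ │
│  ↳ → → ↑│↳ ↑│     │
└─────────┴───┴─────┘

Path to Q:

┌───────┬───┬───────┐
│A      │   │       │
│ ┌─────┘ ╷ └─┐ ╷ ╶─┤
│↓│       │   │ │   │
│ ╵ ┌─────┼─┐ ├─┼─╴ │
│↓  │     │ │ │ │   │
│ ┌─┘ ╷ ╷ ╵ │ ╵ │ ╶─┤
│↓│   │ │   │   │Q ↰│
│ └─┐ │ └───┴───┘ ╷ │
│↳ ↓│ │           │↑│
├─╴ │ ├─────┬─┬───┘ │
│↓ ↲│ │     │ │↱ → ↑│
│ ┌─┘ ├─╴ ╷ ╵ │ ┌─╴ │
│↓│   │   │   │↑│   │
│ └─┐ │ ┌─┴─┐ │ │ ╶─┤
│↳ ↓│ │ │↱ ↓│ │↑│   │
├─┐ │ ╵ │ ╷ ├─┘ ├─┐ │
│ │↓│   │↑│↓│↱ ↑│ │ │
│ ╵ └───┘ │ ╵ ┌─┘ ╵ │
│  ↳ → → ↑│↳ ↑│     │
└─────────┴───┴─────┘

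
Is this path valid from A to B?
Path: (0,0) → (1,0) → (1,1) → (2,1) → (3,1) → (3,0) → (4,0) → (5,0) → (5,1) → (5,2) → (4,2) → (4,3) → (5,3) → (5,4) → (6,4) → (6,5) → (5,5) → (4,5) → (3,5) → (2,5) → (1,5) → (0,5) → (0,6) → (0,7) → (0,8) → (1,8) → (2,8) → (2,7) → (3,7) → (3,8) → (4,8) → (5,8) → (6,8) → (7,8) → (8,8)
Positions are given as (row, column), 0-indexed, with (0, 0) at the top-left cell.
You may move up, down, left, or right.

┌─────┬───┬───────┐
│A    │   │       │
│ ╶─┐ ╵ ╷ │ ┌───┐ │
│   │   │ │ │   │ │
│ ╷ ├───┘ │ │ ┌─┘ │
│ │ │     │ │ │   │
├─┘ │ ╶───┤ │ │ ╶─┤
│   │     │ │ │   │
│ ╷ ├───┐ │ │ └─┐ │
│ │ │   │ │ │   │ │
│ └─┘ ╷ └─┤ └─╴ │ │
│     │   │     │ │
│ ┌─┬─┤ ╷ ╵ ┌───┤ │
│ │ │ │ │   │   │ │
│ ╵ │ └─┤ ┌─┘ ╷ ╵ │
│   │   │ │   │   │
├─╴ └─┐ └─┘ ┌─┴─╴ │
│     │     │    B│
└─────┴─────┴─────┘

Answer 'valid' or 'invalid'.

Checking path validity:
Result: All consecutive moves are passable.

valid

Correct solution:

┌─────┬───┬───────┐
│A    │   │↱ → → ↓│
│ ╶─┐ ╵ ╷ │ ┌───┐ │
│↳ ↓│   │ │↑│   │↓│
│ ╷ ├───┘ │ │ ┌─┘ │
│ │↓│     │↑│ │↓ ↲│
├─┘ │ ╶───┤ │ │ ╶─┤
│↓ ↲│     │↑│ │↳ ↓│
│ ╷ ├───┐ │ │ └─┐ │
│↓│ │↱ ↓│ │↑│   │↓│
│ └─┘ ╷ └─┤ └─╴ │ │
│↳ → ↑│↳ ↓│↑    │↓│
│ ┌─┬─┤ ╷ ╵ ┌───┤ │
│ │ │ │ │↳ ↑│   │↓│
│ ╵ │ └─┤ ┌─┘ ╷ ╵ │
│   │   │ │   │  ↓│
├─╴ └─┐ └─┘ ┌─┴─╴ │
│     │     │    B│
└─────┴─────┴─────┘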